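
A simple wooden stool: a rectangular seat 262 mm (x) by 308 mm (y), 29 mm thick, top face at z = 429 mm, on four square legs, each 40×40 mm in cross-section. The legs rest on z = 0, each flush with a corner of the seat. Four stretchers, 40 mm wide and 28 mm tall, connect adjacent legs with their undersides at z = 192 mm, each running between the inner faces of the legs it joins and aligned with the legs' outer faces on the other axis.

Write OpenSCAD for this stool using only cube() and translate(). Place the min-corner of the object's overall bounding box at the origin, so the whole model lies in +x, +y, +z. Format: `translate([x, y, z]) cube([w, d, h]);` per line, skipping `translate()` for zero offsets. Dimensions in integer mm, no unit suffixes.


translate([0, 0, 400]) cube([262, 308, 29]);
cube([40, 40, 400]);
translate([222, 0, 0]) cube([40, 40, 400]);
translate([0, 268, 0]) cube([40, 40, 400]);
translate([222, 268, 0]) cube([40, 40, 400]);
translate([40, 0, 192]) cube([182, 40, 28]);
translate([40, 268, 192]) cube([182, 40, 28]);
translate([0, 40, 192]) cube([40, 228, 28]);
translate([222, 40, 192]) cube([40, 228, 28]);


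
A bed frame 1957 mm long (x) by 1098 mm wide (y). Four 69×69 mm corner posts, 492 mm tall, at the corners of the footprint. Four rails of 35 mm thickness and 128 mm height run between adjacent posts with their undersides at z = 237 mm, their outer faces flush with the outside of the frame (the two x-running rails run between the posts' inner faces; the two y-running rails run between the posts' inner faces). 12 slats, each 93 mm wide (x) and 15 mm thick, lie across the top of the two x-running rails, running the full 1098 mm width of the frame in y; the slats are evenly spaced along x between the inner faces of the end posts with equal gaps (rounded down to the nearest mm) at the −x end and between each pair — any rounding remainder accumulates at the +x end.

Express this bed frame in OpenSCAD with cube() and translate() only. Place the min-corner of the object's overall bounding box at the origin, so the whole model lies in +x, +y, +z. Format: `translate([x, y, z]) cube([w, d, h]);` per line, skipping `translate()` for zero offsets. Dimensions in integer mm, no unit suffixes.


// slat z = rail_z + rail_h = 237 + 128 = 365
// slat gap = ⌊(1819 − 12·93) / 13⌋ = 54
cube([69, 69, 492]);
translate([0, 1029, 0]) cube([69, 69, 492]);
translate([1888, 0, 0]) cube([69, 69, 492]);
translate([1888, 1029, 0]) cube([69, 69, 492]);
translate([69, 0, 237]) cube([1819, 35, 128]);
translate([69, 1063, 237]) cube([1819, 35, 128]);
translate([0, 69, 237]) cube([35, 960, 128]);
translate([1922, 69, 237]) cube([35, 960, 128]);
translate([123, 0, 365]) cube([93, 1098, 15]);
translate([270, 0, 365]) cube([93, 1098, 15]);
translate([417, 0, 365]) cube([93, 1098, 15]);
translate([564, 0, 365]) cube([93, 1098, 15]);
translate([711, 0, 365]) cube([93, 1098, 15]);
translate([858, 0, 365]) cube([93, 1098, 15]);
translate([1005, 0, 365]) cube([93, 1098, 15]);
translate([1152, 0, 365]) cube([93, 1098, 15]);
translate([1299, 0, 365]) cube([93, 1098, 15]);
translate([1446, 0, 365]) cube([93, 1098, 15]);
translate([1593, 0, 365]) cube([93, 1098, 15]);
translate([1740, 0, 365]) cube([93, 1098, 15]);


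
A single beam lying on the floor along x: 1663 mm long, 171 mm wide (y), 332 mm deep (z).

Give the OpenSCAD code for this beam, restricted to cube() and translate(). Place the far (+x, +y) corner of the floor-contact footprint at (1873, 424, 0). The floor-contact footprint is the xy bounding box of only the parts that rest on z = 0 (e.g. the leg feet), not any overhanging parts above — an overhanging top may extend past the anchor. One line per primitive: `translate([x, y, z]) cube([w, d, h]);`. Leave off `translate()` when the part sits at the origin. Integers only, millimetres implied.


translate([210, 253, 0]) cube([1663, 171, 332]);


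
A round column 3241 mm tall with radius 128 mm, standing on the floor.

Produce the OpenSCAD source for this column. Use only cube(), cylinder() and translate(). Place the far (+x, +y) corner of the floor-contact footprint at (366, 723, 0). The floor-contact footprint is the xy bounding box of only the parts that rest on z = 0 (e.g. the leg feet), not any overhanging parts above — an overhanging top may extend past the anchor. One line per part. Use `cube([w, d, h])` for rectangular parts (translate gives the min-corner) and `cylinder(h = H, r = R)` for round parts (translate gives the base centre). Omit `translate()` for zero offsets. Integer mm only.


translate([238, 595, 0]) cylinder(h = 3241, r = 128);


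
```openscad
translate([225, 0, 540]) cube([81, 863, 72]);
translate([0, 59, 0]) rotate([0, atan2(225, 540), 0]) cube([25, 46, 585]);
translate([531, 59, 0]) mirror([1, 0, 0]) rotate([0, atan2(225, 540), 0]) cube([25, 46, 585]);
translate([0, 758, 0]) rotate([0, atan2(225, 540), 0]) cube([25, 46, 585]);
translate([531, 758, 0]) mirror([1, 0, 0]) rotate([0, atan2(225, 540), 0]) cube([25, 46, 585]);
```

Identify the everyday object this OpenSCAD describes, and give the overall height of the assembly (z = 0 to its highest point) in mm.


A sawhorse. The overall height is 612 mm.

A beam across two mirrored pairs of raked legs — a sawhorse. The beam's underside is at z = 540 (matching the legs' vertical rise in atan2(225, 540)) and the beam is 72 mm tall, so its top is at 540 + 72 = 612 mm. The raked legs top out at the beam's underside, so that is the highest point.


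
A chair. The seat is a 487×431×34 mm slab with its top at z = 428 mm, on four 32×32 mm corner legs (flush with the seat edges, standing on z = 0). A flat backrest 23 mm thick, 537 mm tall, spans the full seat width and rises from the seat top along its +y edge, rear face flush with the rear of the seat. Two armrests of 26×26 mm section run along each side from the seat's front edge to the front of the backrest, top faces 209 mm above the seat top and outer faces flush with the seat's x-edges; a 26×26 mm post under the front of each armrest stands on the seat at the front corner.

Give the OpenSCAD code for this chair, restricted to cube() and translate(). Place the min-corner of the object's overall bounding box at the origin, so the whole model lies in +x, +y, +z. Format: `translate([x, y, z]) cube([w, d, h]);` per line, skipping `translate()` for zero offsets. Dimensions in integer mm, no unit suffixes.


translate([0, 0, 394]) cube([487, 431, 34]);
cube([32, 32, 394]);
translate([455, 0, 0]) cube([32, 32, 394]);
translate([0, 399, 0]) cube([32, 32, 394]);
translate([455, 399, 0]) cube([32, 32, 394]);
translate([0, 408, 428]) cube([487, 23, 537]);
translate([0, 0, 611]) cube([26, 408, 26]);
translate([461, 0, 611]) cube([26, 408, 26]);
translate([0, 0, 428]) cube([26, 26, 183]);
translate([461, 0, 428]) cube([26, 26, 183]);


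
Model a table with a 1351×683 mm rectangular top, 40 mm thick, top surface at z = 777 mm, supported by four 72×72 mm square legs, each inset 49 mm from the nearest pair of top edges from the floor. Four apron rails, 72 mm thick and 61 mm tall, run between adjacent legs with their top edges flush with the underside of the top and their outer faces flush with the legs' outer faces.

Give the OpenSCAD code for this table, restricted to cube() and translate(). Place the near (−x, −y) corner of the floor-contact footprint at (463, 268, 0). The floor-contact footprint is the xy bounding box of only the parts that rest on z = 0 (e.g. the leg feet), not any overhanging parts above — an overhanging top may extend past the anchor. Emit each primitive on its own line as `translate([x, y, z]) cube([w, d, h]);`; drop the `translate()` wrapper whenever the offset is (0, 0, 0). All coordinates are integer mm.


translate([414, 219, 737]) cube([1351, 683, 40]);
translate([463, 268, 0]) cube([72, 72, 737]);
translate([1644, 268, 0]) cube([72, 72, 737]);
translate([463, 781, 0]) cube([72, 72, 737]);
translate([1644, 781, 0]) cube([72, 72, 737]);
translate([535, 268, 676]) cube([1109, 72, 61]);
translate([535, 781, 676]) cube([1109, 72, 61]);
translate([463, 340, 676]) cube([72, 441, 61]);
translate([1644, 340, 676]) cube([72, 441, 61]);


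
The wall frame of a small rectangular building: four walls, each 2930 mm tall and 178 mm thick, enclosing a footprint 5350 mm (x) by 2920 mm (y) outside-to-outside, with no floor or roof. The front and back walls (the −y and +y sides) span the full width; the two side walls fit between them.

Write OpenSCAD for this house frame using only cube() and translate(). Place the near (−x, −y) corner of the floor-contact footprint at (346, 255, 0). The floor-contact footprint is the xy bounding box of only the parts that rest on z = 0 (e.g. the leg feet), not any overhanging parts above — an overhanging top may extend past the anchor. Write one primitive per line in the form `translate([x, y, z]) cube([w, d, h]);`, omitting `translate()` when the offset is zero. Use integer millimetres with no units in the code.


translate([346, 255, 0]) cube([5350, 178, 2930]);
translate([346, 2997, 0]) cube([5350, 178, 2930]);
translate([346, 433, 0]) cube([178, 2564, 2930]);
translate([5518, 433, 0]) cube([178, 2564, 2930]);


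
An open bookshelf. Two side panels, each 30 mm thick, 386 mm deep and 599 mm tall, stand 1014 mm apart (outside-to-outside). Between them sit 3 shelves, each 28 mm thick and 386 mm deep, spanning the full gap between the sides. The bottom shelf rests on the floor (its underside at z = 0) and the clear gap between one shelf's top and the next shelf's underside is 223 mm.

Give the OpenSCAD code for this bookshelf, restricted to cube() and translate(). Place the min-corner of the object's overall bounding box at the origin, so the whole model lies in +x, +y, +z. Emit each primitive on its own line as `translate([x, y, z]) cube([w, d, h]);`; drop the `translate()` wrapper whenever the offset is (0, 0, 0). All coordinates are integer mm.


cube([30, 386, 599]);
translate([984, 0, 0]) cube([30, 386, 599]);
translate([30, 0, 0]) cube([954, 386, 28]);
translate([30, 0, 251]) cube([954, 386, 28]);
translate([30, 0, 502]) cube([954, 386, 28]);


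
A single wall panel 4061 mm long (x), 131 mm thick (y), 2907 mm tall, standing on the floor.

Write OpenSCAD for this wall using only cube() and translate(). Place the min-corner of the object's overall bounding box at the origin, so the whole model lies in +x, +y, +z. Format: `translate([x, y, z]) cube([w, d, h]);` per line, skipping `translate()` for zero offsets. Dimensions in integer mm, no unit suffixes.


cube([4061, 131, 2907]);


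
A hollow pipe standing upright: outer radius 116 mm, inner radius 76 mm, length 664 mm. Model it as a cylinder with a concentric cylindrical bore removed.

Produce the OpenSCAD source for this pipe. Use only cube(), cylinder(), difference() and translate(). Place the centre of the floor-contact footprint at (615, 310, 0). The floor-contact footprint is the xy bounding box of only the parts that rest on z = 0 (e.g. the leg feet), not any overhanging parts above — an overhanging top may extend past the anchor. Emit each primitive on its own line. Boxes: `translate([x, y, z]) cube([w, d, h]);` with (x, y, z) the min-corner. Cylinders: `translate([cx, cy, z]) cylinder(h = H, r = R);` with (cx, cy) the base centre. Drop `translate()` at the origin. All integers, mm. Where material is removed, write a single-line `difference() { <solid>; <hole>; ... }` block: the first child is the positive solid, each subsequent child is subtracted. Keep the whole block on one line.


difference() { translate([615, 310, 0]) cylinder(h = 664, r = 116); translate([615, 310, 0]) cylinder(h = 664, r = 76); }


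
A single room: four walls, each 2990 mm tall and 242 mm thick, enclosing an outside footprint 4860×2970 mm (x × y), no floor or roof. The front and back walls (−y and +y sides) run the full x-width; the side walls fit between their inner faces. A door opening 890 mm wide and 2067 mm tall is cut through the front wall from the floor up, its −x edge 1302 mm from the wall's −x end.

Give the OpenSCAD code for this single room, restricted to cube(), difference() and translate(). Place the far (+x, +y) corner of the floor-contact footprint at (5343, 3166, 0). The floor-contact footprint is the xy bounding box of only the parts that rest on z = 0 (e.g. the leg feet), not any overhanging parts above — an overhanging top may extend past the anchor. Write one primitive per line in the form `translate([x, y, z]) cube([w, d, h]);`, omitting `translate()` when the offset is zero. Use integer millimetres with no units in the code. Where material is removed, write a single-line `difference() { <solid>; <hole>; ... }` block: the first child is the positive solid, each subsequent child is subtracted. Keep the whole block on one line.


difference() { translate([483, 196, 0]) cube([4860, 242, 2990]); translate([1785, 196, 0]) cube([890, 242, 2067]); }
translate([483, 2924, 0]) cube([4860, 242, 2990]);
translate([483, 438, 0]) cube([242, 2486, 2990]);
translate([5101, 438, 0]) cube([242, 2486, 2990]);


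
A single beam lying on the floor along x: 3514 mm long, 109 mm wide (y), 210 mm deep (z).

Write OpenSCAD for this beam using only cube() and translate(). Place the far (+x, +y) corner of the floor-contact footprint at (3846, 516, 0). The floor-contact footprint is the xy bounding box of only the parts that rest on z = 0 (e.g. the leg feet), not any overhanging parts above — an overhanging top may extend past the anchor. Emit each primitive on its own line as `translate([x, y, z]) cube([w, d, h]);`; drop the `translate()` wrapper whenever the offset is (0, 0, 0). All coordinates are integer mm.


translate([332, 407, 0]) cube([3514, 109, 210]);


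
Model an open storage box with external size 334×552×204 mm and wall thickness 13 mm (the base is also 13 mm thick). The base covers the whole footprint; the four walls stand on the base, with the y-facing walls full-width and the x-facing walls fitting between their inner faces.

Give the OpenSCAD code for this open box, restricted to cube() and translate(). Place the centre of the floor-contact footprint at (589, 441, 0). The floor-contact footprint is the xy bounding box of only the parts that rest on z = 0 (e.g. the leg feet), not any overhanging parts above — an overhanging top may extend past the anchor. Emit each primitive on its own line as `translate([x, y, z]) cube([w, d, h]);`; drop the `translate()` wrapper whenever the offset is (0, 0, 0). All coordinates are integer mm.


translate([422, 165, 0]) cube([334, 552, 13]);
translate([422, 165, 13]) cube([334, 13, 191]);
translate([422, 704, 13]) cube([334, 13, 191]);
translate([422, 178, 13]) cube([13, 526, 191]);
translate([743, 178, 13]) cube([13, 526, 191]);


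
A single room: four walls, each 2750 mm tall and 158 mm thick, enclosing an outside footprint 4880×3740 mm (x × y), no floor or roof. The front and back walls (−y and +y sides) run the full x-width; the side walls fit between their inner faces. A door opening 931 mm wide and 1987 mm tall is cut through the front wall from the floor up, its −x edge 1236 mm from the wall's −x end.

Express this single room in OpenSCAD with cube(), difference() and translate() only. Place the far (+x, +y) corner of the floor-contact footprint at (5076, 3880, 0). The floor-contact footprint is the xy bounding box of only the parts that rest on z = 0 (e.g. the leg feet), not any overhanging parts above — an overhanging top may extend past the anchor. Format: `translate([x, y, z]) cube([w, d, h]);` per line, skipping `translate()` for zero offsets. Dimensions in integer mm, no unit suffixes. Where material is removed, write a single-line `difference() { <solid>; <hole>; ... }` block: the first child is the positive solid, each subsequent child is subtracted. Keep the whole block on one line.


difference() { translate([196, 140, 0]) cube([4880, 158, 2750]); translate([1432, 140, 0]) cube([931, 158, 1987]); }
translate([196, 3722, 0]) cube([4880, 158, 2750]);
translate([196, 298, 0]) cube([158, 3424, 2750]);
translate([4918, 298, 0]) cube([158, 3424, 2750]);


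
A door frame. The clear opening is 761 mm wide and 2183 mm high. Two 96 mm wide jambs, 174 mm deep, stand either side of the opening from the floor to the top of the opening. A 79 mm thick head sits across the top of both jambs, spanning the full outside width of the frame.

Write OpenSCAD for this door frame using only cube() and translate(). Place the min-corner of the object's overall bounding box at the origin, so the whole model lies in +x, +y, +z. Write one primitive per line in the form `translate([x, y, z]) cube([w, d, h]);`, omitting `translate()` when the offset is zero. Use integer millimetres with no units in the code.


cube([96, 174, 2183]);
translate([857, 0, 0]) cube([96, 174, 2183]);
translate([0, 0, 2183]) cube([953, 174, 79]);


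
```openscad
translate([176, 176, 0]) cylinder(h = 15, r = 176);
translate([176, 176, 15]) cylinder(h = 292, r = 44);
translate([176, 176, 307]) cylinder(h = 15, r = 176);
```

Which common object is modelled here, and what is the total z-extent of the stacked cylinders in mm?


A spool. The overall height is 322 mm.

Three coaxial cylinders, large–small–large — a spool. Two 15 mm flanges and a 292 mm core give 15 + 292 + 15 = 322 mm.


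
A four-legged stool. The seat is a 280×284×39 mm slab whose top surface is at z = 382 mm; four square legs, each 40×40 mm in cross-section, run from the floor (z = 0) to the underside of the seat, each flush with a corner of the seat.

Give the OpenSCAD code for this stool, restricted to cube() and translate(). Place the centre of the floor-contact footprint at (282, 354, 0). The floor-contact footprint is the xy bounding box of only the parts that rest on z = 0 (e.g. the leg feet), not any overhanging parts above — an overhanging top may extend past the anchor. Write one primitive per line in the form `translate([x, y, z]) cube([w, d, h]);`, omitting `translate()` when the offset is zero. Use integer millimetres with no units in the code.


// leg_h = 382 - 39 = 343
translate([142, 212, 343]) cube([280, 284, 39]);
translate([142, 212, 0]) cube([40, 40, 343]);
translate([382, 212, 0]) cube([40, 40, 343]);
translate([142, 456, 0]) cube([40, 40, 343]);
translate([382, 456, 0]) cube([40, 40, 343]);


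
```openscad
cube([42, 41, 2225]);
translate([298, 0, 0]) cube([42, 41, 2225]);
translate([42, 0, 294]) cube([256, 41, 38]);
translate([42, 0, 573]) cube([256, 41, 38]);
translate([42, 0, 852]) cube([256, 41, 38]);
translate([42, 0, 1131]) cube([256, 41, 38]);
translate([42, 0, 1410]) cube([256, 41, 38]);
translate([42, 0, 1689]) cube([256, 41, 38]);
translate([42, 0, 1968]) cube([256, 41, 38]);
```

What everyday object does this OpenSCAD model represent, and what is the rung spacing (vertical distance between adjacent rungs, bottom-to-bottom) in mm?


A ladder. The rung spacing is 279 mm.

Two tall 42×41 posts with 7 short bars between them — a ladder. Adjacent rungs sit at z = 294 and z = 573, so the spacing is 573 − 294 = 279 mm.


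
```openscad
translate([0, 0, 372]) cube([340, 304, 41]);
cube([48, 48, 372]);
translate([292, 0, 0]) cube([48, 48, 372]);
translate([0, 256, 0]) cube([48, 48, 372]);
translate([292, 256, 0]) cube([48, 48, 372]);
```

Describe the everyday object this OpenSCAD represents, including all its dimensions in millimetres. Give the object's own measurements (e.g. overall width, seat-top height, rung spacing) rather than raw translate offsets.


A four-legged stool. The seat is a 340×304×41 mm slab whose top surface is at z = 413 mm; four square legs, each 48×48 mm in cross-section, run from the floor (z = 0) to the underside of the seat, each flush with a corner of the seat.


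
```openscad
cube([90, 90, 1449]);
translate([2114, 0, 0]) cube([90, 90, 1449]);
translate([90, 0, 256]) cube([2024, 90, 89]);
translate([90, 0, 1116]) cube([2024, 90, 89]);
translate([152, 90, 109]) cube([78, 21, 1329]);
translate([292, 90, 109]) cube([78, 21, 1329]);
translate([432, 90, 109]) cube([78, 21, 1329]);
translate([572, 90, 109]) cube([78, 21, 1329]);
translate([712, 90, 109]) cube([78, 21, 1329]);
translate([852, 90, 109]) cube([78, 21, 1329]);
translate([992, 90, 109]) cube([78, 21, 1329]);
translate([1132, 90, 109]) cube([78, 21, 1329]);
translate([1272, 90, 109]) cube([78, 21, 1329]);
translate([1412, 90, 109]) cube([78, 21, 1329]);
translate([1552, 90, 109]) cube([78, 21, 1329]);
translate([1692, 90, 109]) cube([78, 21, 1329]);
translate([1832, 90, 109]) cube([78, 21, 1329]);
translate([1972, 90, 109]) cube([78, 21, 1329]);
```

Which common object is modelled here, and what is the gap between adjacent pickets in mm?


A fence section. The picket gap is 62 mm.

Two posts, two rails, 14 pickets — a fence section. Span 2024 mm holds 14 pickets of 78 mm with 15 equal gaps: ⌊(2024 − 14·78) / 15⌋ = 62 mm.


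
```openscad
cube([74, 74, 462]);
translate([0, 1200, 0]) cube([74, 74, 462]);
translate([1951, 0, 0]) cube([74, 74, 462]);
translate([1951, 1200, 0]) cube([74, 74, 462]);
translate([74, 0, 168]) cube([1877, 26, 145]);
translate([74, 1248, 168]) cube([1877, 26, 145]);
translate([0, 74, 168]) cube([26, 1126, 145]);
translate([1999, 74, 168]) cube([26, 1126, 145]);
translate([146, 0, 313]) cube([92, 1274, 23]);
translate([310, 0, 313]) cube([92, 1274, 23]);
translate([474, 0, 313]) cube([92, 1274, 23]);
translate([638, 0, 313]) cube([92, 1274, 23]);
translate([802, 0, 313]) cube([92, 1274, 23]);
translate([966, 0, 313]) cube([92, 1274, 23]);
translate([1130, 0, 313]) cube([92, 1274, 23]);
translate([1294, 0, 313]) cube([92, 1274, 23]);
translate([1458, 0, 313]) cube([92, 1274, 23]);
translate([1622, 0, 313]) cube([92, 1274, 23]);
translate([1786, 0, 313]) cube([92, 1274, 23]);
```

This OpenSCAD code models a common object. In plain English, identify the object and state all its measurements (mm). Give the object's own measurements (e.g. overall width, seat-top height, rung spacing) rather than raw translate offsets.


A bed frame 2025 mm long (x) by 1274 mm wide (y). Four 74×74 mm corner posts, 462 mm tall, at the corners of the footprint. Four rails of 26 mm thickness and 145 mm height run between adjacent posts with their undersides at z = 168 mm, their outer faces flush with the outside of the frame (the two x-running rails run between the posts' inner faces; the two y-running rails run between the posts' inner faces). 11 slats, each 92 mm wide (x) and 23 mm thick, lie across the top of the two x-running rails, running the full 1274 mm width of the frame in y; along x they sit between the end posts with a 72 mm gap after the −x posts and between neighbouring slats, leaving 73 mm before the +x posts.


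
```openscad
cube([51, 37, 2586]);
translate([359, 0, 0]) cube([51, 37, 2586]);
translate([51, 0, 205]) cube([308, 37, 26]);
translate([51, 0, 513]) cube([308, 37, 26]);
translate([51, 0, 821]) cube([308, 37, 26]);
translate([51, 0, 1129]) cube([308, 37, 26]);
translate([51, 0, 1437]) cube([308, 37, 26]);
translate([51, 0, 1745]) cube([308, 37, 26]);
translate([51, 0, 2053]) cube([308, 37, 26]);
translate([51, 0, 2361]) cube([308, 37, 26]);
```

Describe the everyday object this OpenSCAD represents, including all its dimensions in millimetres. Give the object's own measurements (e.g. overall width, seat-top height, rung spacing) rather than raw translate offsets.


A straight ladder. Two 51×37 mm vertical rails, 2586 mm tall, stand 410 mm apart (outside-to-outside) with their front faces coplanar on the −y side. 8 rungs, each 37 mm deep and 26 mm tall, span between the inner faces of the rails, front faces flush with the rails. The lowest rung's underside is at z = 205 mm and rungs are spaced 308 mm apart (underside to underside).


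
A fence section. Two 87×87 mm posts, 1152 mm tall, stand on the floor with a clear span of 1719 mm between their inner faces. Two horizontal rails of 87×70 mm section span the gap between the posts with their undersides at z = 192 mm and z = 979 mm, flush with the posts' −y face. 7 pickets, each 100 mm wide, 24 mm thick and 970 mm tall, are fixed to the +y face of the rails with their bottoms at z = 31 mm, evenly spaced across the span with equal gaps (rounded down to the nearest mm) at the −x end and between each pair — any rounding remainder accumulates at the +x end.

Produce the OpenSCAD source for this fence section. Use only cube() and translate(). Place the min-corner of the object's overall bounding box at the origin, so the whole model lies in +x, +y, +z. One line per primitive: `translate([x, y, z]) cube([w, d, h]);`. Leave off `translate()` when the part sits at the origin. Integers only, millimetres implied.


cube([87, 87, 1152]);
translate([1806, 0, 0]) cube([87, 87, 1152]);
translate([87, 0, 192]) cube([1719, 87, 70]);
translate([87, 0, 979]) cube([1719, 87, 70]);
translate([214, 87, 31]) cube([100, 24, 970]);
translate([441, 87, 31]) cube([100, 24, 970]);
translate([668, 87, 31]) cube([100, 24, 970]);
translate([895, 87, 31]) cube([100, 24, 970]);
translate([1122, 87, 31]) cube([100, 24, 970]);
translate([1349, 87, 31]) cube([100, 24, 970]);
translate([1576, 87, 31]) cube([100, 24, 970]);


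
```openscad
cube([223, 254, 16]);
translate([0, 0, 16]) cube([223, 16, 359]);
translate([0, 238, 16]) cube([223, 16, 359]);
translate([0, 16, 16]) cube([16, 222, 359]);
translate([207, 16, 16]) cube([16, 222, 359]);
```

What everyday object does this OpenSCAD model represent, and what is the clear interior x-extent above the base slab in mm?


An open box. The internal width is 191 mm.

A 223×254 base slab with four walls standing on it — an open box. The base is 223 mm wide and the walls are 16 mm thick, so the internal width is 223 − 2 × 16 = 191 mm.


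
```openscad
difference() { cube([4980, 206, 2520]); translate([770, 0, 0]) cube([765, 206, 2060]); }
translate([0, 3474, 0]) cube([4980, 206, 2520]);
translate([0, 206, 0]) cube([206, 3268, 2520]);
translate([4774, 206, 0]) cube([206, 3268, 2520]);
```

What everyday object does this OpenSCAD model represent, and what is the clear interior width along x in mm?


A single room. The interior width is 4568 mm.

Four walls enclosing a rectangle with a door in the front wall — a room. Outside width 4980 minus two 206 mm walls gives 4568 mm.


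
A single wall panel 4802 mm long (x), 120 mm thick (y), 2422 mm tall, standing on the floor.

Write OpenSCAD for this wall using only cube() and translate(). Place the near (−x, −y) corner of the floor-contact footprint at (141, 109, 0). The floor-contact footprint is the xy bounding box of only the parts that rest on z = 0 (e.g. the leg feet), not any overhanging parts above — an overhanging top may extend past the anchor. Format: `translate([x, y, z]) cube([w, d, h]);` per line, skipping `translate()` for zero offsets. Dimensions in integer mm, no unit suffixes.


translate([141, 109, 0]) cube([4802, 120, 2422]);


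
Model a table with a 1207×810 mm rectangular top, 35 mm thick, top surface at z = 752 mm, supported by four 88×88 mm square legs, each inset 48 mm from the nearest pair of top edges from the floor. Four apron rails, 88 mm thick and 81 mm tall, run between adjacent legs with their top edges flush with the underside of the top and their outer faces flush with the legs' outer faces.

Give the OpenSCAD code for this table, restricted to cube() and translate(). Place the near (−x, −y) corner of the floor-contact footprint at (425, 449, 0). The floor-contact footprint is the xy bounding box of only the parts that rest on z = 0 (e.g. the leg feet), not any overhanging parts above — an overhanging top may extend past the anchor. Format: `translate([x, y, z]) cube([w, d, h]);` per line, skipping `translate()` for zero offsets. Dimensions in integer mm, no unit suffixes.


// leg_h = 752 - 35 = 717
// apron z = 717 - 81 = 636
translate([377, 401, 717]) cube([1207, 810, 35]);
translate([425, 449, 0]) cube([88, 88, 717]);
translate([1448, 449, 0]) cube([88, 88, 717]);
translate([425, 1075, 0]) cube([88, 88, 717]);
translate([1448, 1075, 0]) cube([88, 88, 717]);
translate([513, 449, 636]) cube([935, 88, 81]);
translate([513, 1075, 636]) cube([935, 88, 81]);
translate([425, 537, 636]) cube([88, 538, 81]);
translate([1448, 537, 636]) cube([88, 538, 81]);


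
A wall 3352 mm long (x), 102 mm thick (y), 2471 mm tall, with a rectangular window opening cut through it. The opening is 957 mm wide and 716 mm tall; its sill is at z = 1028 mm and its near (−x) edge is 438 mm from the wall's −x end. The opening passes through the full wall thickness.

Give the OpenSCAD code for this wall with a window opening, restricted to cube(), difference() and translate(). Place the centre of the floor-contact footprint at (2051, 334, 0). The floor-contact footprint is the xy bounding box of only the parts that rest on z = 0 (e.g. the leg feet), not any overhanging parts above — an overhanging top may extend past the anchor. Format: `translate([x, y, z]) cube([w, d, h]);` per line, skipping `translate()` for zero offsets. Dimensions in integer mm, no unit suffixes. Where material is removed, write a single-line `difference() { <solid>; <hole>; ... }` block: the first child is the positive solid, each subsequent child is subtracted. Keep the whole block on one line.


difference() { translate([375, 283, 0]) cube([3352, 102, 2471]); translate([813, 283, 1028]) cube([957, 102, 716]); }


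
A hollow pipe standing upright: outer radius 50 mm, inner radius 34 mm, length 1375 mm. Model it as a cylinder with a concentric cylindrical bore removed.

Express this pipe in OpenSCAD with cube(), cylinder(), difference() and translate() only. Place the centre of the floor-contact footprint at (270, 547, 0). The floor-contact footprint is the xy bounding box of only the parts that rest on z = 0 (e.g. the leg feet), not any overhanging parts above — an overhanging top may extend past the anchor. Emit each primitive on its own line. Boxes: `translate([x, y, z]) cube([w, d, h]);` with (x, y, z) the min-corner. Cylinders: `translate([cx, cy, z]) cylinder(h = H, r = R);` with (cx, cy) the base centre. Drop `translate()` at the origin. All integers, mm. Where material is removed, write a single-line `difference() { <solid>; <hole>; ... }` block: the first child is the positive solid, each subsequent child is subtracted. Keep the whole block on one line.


difference() { translate([270, 547, 0]) cylinder(h = 1375, r = 50); translate([270, 547, 0]) cylinder(h = 1375, r = 34); }


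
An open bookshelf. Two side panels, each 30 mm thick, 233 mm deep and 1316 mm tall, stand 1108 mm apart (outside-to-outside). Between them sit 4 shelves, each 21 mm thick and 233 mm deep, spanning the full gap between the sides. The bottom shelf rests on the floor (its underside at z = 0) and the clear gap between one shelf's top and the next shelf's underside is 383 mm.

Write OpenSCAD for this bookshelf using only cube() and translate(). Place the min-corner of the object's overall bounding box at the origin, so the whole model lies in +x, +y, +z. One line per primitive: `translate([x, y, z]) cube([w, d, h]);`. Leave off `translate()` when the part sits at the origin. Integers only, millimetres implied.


cube([30, 233, 1316]);
translate([1078, 0, 0]) cube([30, 233, 1316]);
translate([30, 0, 0]) cube([1048, 233, 21]);
translate([30, 0, 404]) cube([1048, 233, 21]);
translate([30, 0, 808]) cube([1048, 233, 21]);
translate([30, 0, 1212]) cube([1048, 233, 21]);


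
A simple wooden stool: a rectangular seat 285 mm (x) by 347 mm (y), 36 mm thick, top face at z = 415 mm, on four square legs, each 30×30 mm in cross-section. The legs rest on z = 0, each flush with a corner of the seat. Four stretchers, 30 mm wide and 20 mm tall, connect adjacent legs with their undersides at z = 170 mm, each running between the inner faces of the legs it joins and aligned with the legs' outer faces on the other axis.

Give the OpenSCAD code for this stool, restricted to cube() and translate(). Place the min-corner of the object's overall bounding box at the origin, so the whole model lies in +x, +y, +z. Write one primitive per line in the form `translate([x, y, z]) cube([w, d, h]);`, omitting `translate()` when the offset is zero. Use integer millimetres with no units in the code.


// leg_h = 415 - 36 = 379
// stretcher span = 285 - 2*30 = 225
translate([0, 0, 379]) cube([285, 347, 36]);
cube([30, 30, 379]);
translate([255, 0, 0]) cube([30, 30, 379]);
translate([0, 317, 0]) cube([30, 30, 379]);
translate([255, 317, 0]) cube([30, 30, 379]);
translate([30, 0, 170]) cube([225, 30, 20]);
translate([30, 317, 170]) cube([225, 30, 20]);
translate([0, 30, 170]) cube([30, 287, 20]);
translate([255, 30, 170]) cube([30, 287, 20]);


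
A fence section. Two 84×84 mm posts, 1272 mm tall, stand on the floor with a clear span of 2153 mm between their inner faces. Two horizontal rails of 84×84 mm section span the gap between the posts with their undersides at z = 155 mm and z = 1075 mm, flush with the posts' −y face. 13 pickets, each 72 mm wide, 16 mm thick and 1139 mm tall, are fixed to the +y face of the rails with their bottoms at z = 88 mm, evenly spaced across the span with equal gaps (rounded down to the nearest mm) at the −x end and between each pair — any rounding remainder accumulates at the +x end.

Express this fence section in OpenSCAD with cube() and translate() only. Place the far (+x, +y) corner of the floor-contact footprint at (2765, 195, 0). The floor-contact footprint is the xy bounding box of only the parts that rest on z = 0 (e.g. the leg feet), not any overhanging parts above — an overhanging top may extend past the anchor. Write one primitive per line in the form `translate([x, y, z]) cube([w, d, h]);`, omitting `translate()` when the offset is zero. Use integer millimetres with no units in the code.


translate([444, 111, 0]) cube([84, 84, 1272]);
translate([2681, 111, 0]) cube([84, 84, 1272]);
translate([528, 111, 155]) cube([2153, 84, 84]);
translate([528, 111, 1075]) cube([2153, 84, 84]);
translate([614, 195, 88]) cube([72, 16, 1139]);
translate([772, 195, 88]) cube([72, 16, 1139]);
translate([930, 195, 88]) cube([72, 16, 1139]);
translate([1088, 195, 88]) cube([72, 16, 1139]);
translate([1246, 195, 88]) cube([72, 16, 1139]);
translate([1404, 195, 88]) cube([72, 16, 1139]);
translate([1562, 195, 88]) cube([72, 16, 1139]);
translate([1720, 195, 88]) cube([72, 16, 1139]);
translate([1878, 195, 88]) cube([72, 16, 1139]);
translate([2036, 195, 88]) cube([72, 16, 1139]);
translate([2194, 195, 88]) cube([72, 16, 1139]);
translate([2352, 195, 88]) cube([72, 16, 1139]);
translate([2510, 195, 88]) cube([72, 16, 1139]);


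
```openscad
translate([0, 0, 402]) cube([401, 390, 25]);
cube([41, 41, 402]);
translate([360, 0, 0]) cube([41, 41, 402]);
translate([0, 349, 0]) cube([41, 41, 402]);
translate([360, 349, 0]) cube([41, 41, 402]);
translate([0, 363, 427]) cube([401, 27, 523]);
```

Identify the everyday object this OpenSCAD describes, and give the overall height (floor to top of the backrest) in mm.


A chair. The overall height is 950 mm.

A slab on four corner posts with a tall panel at the back — a chair. The seat slab sits at z = 402 with thickness 25, and the 523 mm backrest starts at the seat top, so the overall height is 402 + 25 + 523 = 950 mm.


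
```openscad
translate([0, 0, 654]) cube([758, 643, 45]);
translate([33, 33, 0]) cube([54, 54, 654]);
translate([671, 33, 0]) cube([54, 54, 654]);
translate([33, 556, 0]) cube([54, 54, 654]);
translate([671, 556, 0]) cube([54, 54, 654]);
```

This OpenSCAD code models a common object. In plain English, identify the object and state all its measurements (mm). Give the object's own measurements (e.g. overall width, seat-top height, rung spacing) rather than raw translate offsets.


A rectangular dining table. The top is 758×643×45 mm with its upper surface at z = 699 mm. It stands on four 54×54 mm square legs, each inset 33 mm from the nearest pair of top edges, running from the floor to the underside of the top.


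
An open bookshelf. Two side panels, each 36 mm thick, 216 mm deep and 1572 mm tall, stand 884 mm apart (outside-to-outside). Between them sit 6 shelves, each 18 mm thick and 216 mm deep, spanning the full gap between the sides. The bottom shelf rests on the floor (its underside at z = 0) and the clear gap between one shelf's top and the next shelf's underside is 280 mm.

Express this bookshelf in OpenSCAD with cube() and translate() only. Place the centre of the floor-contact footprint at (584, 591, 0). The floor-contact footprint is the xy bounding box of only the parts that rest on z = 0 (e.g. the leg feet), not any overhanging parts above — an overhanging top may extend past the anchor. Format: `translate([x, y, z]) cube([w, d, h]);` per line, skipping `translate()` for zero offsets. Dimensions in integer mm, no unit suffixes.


translate([142, 483, 0]) cube([36, 216, 1572]);
translate([990, 483, 0]) cube([36, 216, 1572]);
translate([178, 483, 0]) cube([812, 216, 18]);
translate([178, 483, 298]) cube([812, 216, 18]);
translate([178, 483, 596]) cube([812, 216, 18]);
translate([178, 483, 894]) cube([812, 216, 18]);
translate([178, 483, 1192]) cube([812, 216, 18]);
translate([178, 483, 1490]) cube([812, 216, 18]);


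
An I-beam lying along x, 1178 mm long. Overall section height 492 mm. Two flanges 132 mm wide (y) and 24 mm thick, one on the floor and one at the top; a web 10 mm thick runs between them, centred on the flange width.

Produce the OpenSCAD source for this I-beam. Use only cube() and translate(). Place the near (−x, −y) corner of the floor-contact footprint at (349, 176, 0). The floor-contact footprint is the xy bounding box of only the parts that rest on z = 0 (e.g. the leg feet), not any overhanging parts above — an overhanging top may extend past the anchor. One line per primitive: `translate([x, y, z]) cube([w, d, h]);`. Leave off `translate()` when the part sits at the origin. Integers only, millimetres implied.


translate([349, 176, 0]) cube([1178, 132, 24]);
translate([349, 237, 24]) cube([1178, 10, 444]);
translate([349, 176, 468]) cube([1178, 132, 24]);


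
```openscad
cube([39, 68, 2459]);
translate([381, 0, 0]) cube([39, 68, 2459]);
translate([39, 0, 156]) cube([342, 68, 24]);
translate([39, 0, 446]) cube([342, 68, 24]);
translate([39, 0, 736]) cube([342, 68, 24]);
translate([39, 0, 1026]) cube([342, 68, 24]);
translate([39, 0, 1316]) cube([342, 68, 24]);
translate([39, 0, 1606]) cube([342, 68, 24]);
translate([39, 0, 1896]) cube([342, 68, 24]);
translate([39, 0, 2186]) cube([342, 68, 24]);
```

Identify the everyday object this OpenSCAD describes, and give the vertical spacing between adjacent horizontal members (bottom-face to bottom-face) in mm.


A ladder. The rung spacing is 290 mm.

Two tall 39×68 posts with 8 short bars between them — a ladder. Adjacent rungs sit at z = 156 and z = 446, so the spacing is 446 − 156 = 290 mm.


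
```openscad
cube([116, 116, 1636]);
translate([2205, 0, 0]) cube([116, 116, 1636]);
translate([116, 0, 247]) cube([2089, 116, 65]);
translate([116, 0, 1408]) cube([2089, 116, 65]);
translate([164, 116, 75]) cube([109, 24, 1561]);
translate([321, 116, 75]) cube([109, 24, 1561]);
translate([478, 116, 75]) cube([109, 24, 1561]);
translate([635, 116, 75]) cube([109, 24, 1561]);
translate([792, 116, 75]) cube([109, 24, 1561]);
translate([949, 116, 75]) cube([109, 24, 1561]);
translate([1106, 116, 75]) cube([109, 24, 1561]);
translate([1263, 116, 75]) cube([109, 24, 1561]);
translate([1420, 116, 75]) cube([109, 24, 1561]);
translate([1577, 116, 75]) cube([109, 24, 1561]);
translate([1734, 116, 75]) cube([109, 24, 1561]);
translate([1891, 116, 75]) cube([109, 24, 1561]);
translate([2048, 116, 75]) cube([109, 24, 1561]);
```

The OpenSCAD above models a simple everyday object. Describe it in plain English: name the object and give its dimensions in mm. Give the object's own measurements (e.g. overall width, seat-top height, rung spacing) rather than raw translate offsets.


A fence section. Two 116×116 mm posts, 1636 mm tall, stand on the floor with a clear span of 2089 mm between their inner faces. Two horizontal rails of 116×65 mm section span the gap between the posts with their undersides at z = 247 mm and z = 1408 mm, flush with the posts' −y face. 13 pickets, each 109 mm wide, 24 mm thick and 1561 mm tall, are fixed to the +y face of the rails with their bottoms at z = 75 mm, spaced across the span with a 48 mm gap after the −x post and between neighbouring pickets and before the +x post.
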